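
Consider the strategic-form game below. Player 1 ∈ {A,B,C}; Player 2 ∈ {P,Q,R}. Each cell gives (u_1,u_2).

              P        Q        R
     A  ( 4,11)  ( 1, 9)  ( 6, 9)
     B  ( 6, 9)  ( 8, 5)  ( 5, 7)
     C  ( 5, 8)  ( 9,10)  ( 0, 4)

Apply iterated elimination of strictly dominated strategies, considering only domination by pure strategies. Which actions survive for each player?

P2 drop R (P beats it: A:11>9 B:9>7 C:8>4)
P1 drop A (B beats it: P:6>4 Q:8>1)
P1→{B,C} P2→{P,Q}

IESDS → P1:{B,C} P2:{P,Q}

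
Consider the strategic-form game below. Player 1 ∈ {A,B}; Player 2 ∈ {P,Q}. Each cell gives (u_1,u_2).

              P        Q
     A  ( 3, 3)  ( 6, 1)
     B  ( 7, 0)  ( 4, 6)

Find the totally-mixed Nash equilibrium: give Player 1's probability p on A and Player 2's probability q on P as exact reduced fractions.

p=3/4, q=1/3

P1 indiff ⇒ q·3+(1-q)·6 = q·7+(1-q)·4 ⇒ q(-4) = (1-q)(-2) ⇒ q = 1/3
P2 indiff ⇒ p·3+(1-p)·0 = p·1+(1-p)·6 ⇒ p(2) = (1-p)(6) ⇒ p = 3/4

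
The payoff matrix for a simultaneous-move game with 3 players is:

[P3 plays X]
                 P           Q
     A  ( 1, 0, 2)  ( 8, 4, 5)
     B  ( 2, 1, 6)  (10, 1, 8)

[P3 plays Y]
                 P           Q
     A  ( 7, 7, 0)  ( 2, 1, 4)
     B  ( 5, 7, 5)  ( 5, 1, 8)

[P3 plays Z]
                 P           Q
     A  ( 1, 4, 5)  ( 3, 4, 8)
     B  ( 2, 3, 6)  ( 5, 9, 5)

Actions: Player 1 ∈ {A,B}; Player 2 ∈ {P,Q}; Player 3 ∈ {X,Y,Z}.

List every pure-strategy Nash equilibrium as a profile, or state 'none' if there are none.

Nash profiles: (B,P,X), (B,Q,X)

(A,P,X): not NE [P1→B gives 2>1; P2→Q gives 4>0; P3→Z gives 5>2]
(A,P,Y): not NE [P3→Z gives 5>0]
(A,P,Z): not NE [P1→B gives 2>1]
(A,Q,X): not NE [P1→B gives 10>8; P3→Z gives 8>5]
(A,Q,Y): not NE [P1→B gives 5>2; P2→P gives 7>1; P3→Z gives 8>4]
(A,Q,Z): not NE [P1→B gives 5>3]
(B,P,X): NE
(B,P,Y): not NE [P1→A gives 7>5; P3→Z gives 6>5]
(B,P,Z): not NE [P2→Q gives 9>3]
(B,Q,X): NE
(B,Q,Y): not NE [P2→P gives 7>1]
(B,Q,Z): not NE [P3→Y gives 8>5]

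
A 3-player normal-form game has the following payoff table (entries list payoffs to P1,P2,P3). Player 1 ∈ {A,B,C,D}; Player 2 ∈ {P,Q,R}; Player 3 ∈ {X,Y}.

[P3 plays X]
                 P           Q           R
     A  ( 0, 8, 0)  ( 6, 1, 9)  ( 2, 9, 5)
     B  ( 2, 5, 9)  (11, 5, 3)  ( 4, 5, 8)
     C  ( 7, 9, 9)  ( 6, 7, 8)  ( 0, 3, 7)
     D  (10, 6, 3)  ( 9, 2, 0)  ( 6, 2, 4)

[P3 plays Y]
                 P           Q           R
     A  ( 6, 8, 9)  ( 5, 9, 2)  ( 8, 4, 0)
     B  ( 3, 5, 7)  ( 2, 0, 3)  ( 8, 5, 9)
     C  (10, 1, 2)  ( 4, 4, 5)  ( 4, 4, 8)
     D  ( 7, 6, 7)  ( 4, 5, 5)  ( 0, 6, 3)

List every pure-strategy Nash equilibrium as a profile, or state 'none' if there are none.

(A,P,X): not NE [P1→D gives 10>0; P2→R gives 9>8; P3→Y gives 9>0]
(A,P,Y): not NE [P1→C gives 10>6; P2→Q gives 9>8]
(A,Q,X): not NE [P1→B gives 11>6; P2→R gives 9>1]
(A,Q,Y): not NE [P3→X gives 9>2]
(A,R,X): not NE [P1→D gives 6>2]
(A,R,Y): not NE [P2→Q gives 9>4; P3→X gives 5>0]
(B,P,X): not NE [P1→D gives 10>2]
(B,P,Y): not NE [P1→C gives 10>3; P3→X gives 9>7]
(B,Q,X): NE
(B,Q,Y): not NE [P1→A gives 5>2; P2→R gives 5>0]
(B,R,X): not NE [P1→D gives 6>4; P3→Y gives 9>8]
(B,R,Y): NE
(C,P,X): not NE [P1→D gives 10>7]
(C,P,Y): not NE [P2→R gives 4>1; P3→X gives 9>2]
(C,Q,X): not NE [P1→B gives 11>6; P2→P gives 9>7]
(C,Q,Y): not NE [P1→A gives 5>4; P3→X gives 8>5]
(C,R,X): not NE [P1→D gives 6>0; P2→P gives 9>3; P3→Y gives 8>7]
(C,R,Y): not NE [P1→B gives 8>4]
(D,P,X): not NE [P3→Y gives 7>3]
(D,P,Y): not NE [P1→C gives 10>7]
(D,Q,X): not NE [P1→B gives 11>9; P2→P gives 6>2; P3→Y gives 5>0]
(D,Q,Y): not NE [P1→A gives 5>4; P2→R gives 6>5]
(D,R,X): not NE [P2→P gives 6>2]
(D,R,Y): not NE [P1→B gives 8>0; P3→X gives 4>3]

PSNE = {(B,Q,X), (B,R,Y)}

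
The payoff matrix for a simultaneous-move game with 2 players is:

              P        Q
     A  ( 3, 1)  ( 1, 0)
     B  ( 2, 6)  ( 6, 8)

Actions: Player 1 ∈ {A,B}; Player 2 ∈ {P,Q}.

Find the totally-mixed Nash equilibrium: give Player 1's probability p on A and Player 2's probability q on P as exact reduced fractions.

P1 indiff ⇒ q·3+(1-q)·1 = q·2+(1-q)·6 ⇒ q(1) = (1-q)(5) ⇒ q = 5/6
P2 indiff ⇒ p·1+(1-p)·6 = p·0+(1-p)·8 ⇒ p(1) = (1-p)(2) ⇒ p = 2/3

P1 mixes 2/3 on A; P2 mixes 5/6 on P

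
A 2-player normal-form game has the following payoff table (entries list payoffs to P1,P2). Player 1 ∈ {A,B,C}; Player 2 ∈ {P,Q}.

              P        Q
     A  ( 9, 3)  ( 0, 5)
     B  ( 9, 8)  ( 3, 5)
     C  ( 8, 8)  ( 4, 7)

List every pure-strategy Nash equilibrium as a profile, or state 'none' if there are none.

Nash profiles: (B,P)

(A,P): not NE [P2→Q gives 5>3]
(A,Q): not NE [P1→C gives 4>0]
(B,P): NE
(B,Q): not NE [P1→C gives 4>3; P2→P gives 8>5]
(C,P): not NE [P1→B gives 9>8]
(C,Q): not NE [P2→P gives 8>7]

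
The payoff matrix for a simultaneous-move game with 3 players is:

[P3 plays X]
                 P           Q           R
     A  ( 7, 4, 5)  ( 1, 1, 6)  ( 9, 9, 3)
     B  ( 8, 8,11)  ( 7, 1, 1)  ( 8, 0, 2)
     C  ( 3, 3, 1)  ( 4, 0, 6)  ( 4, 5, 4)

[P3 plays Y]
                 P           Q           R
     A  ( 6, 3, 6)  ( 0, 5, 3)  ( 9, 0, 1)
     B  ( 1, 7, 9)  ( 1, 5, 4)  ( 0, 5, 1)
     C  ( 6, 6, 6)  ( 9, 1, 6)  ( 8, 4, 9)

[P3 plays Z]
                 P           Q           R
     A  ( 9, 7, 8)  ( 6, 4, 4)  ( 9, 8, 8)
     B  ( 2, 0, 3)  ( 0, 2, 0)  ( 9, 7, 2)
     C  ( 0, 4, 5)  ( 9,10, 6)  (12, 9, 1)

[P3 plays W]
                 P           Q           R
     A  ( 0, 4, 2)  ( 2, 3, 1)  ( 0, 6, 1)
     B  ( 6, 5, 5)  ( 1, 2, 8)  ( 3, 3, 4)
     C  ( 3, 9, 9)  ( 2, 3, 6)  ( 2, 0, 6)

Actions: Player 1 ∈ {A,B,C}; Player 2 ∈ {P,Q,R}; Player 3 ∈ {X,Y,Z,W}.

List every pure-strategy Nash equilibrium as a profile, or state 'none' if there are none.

PSNE = {(B,P,X), (C,Q,Z)}

(A,P,X): not NE [P1→B gives 8>7; P2→R gives 9>4; P3→Z gives 8>5]
(A,P,Y): not NE [P2→Q gives 5>3; P3→Z gives 8>6]
(A,P,Z): not NE [P2→R gives 8>7]
(A,P,W): not NE [P1→B gives 6>0; P2→R gives 6>4; P3→Z gives 8>2]
(A,Q,X): not NE [P1→B gives 7>1; P2→R gives 9>1]
(A,Q,Y): not NE [P1→C gives 9>0; P3→X gives 6>3]
(A,Q,Z): not NE [P1→C gives 9>6; P2→R gives 8>4; P3→X gives 6>4]
(A,Q,W): not NE [P2→R gives 6>3; P3→X gives 6>1]
(A,R,X): not NE [P3→Z gives 8>3]
(A,R,Y): not NE [P2→Q gives 5>0; P3→Z gives 8>1]
(A,R,Z): not NE [P1→C gives 12>9]
(A,R,W): not NE [P1→B gives 3>0; P3→Z gives 8>1]
(B,P,X): NE
(B,P,Y): not NE [P1→C gives 6>1; P3→X gives 11>9]
(B,P,Z): not NE [P1→A gives 9>2; P2→R gives 7>0; P3→X gives 11>3]
(B,P,W): not NE [P3→X gives 11>5]
(B,Q,X): not NE [P2→P gives 8>1; P3→W gives 8>1]
(B,Q,Y): not NE [P1→C gives 9>1; P2→P gives 7>5; P3→W gives 8>4]
(B,Q,Z): not NE [P1→C gives 9>0; P2→R gives 7>2; P3→W gives 8>0]
(B,Q,W): not NE [P1→C gives 2>1; P2→P gives 5>2]
(B,R,X): not NE [P1→A gives 9>8; P2→P gives 8>0; P3→W gives 4>2]
(B,R,Y): not NE [P1→A gives 9>0; P2→P gives 7>5; P3→W gives 4>1]
(B,R,Z): not NE [P1→C gives 12>9; P3→W gives 4>2]
(B,R,W): not NE [P2→P gives 5>3]
(C,P,X): not NE [P1→B gives 8>3; P2→R gives 5>3; P3→W gives 9>1]
(C,P,Y): not NE [P3→W gives 9>6]
(C,P,Z): not NE [P1→A gives 9>0; P2→Q gives 10>4; P3→W gives 9>5]
(C,P,W): not NE [P1→B gives 6>3]
(C,Q,X): not NE [P1→B gives 7>4; P2→R gives 5>0]
(C,Q,Y): not NE [P2→P gives 6>1]
(C,Q,Z): NE
(C,Q,W): not NE [P2→P gives 9>3]
(C,R,X): not NE [P1→A gives 9>4; P3→Y gives 9>4]
(C,R,Y): not NE [P1→A gives 9>8; P2→P gives 6>4]
(C,R,Z): not NE [P2→Q gives 10>9; P3→Y gives 9>1]
(C,R,W): not NE [P1→B gives 3>2; P2→P gives 9>0; P3→Y gives 9>6]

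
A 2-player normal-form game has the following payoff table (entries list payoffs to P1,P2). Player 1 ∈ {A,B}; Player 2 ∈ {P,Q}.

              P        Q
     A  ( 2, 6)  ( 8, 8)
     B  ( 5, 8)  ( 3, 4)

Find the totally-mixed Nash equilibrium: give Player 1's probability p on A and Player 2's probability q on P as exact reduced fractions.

(p,q) = (2/3, 5/8)

P1 indiff ⇒ q·2+(1-q)·8 = q·5+(1-q)·3 ⇒ q(-3) = (1-q)(-5) ⇒ q = 5/8
P2 indiff ⇒ p·6+(1-p)·8 = p·8+(1-p)·4 ⇒ p(-2) = (1-p)(-4) ⇒ p = 2/3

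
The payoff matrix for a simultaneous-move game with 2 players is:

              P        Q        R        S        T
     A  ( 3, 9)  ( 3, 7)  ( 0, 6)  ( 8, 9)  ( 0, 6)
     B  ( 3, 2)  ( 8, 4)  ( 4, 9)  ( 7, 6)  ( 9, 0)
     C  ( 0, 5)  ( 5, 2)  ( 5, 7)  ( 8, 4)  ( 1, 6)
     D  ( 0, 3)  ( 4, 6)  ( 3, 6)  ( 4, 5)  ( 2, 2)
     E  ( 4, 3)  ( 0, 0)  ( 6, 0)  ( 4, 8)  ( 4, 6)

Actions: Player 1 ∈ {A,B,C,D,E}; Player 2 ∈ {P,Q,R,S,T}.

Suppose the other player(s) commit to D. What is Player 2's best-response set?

BR_2 = {Q,R}

u_2(P vs D) = 3
u_2(Q vs D) = 6
u_2(R vs D) = 6
u_2(S vs D) = 5
u_2(T vs D) = 2
max payoff 6 at {Q,R}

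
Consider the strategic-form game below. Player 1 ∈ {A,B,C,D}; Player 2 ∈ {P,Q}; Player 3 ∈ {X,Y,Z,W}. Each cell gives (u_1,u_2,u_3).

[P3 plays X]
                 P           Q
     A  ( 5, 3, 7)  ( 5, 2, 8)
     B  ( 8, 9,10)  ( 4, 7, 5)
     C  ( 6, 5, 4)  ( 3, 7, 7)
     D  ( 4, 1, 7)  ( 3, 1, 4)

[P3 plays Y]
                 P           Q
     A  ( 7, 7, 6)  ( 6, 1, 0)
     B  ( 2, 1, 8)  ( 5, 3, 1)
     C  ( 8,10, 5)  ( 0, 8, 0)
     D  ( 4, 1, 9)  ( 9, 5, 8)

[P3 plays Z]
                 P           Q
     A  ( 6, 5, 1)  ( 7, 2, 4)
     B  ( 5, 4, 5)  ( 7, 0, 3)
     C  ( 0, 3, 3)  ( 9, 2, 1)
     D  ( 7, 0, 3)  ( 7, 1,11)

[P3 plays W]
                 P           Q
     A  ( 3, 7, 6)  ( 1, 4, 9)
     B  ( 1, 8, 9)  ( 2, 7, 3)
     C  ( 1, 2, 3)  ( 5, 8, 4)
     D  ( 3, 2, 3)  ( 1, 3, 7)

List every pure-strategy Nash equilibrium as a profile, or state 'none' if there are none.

(A,P,X): not NE [P1→B gives 8>5]
(A,P,Y): not NE [P1→C gives 8>7; P3→X gives 7>6]
(A,P,Z): not NE [P1→D gives 7>6; P3→X gives 7>1]
(A,P,W): not NE [P3→X gives 7>6]
(A,Q,X): not NE [P2→P gives 3>2; P3→W gives 9>8]
(A,Q,Y): not NE [P1→D gives 9>6; P2→P gives 7>1; P3→W gives 9>0]
(A,Q,Z): not NE [P1→C gives 9>7; P2→P gives 5>2; P3→W gives 9>4]
(A,Q,W): not NE [P1→C gives 5>1; P2→P gives 7>4]
(B,P,X): NE
(B,P,Y): not NE [P1→C gives 8>2; P2→Q gives 3>1; P3→X gives 10>8]
(B,P,Z): not NE [P1→D gives 7>5; P3→X gives 10>5]
(B,P,W): not NE [P1→D gives 3>1; P3→X gives 10>9]
(B,Q,X): not NE [P1→A gives 5>4; P2→P gives 9>7]
(B,Q,Y): not NE [P1→D gives 9>5; P3→X gives 5>1]
(B,Q,Z): not NE [P1→C gives 9>7; P2→P gives 4>0; P3→X gives 5>3]
(B,Q,W): not NE [P1→C gives 5>2; P2→P gives 8>7; P3→X gives 5>3]
(C,P,X): not NE [P1→B gives 8>6; P2→Q gives 7>5; P3→Y gives 5>4]
(C,P,Y): NE
(C,P,Z): not NE [P1→D gives 7>0; P3→Y gives 5>3]
(C,P,W): not NE [P1→D gives 3>1; P2→Q gives 8>2; P3→Y gives 5>3]
(C,Q,X): not NE [P1→A gives 5>3]
(C,Q,Y): not NE [P1→D gives 9>0; P2→P gives 10>8; P3→X gives 7>0]
(C,Q,Z): not NE [P2→P gives 3>2; P3→X gives 7>1]
(C,Q,W): not NE [P3→X gives 7>4]
(D,P,X): not NE [P1→B gives 8>4; P3→Y gives 9>7]
(D,P,Y): not NE [P1→C gives 8>4; P2→Q gives 5>1]
(D,P,Z): not NE [P2→Q gives 1>0; P3→Y gives 9>3]
(D,P,W): not NE [P2→Q gives 3>2; P3→Y gives 9>3]
(D,Q,X): not NE [P1→A gives 5>3; P3→Z gives 11>4]
(D,Q,Y): not NE [P3→Z gives 11>8]
(D,Q,Z): not NE [P1→C gives 9>7]
(D,Q,W): not NE [P1→C gives 5>1; P3→Z gives 11>7]

Nash profiles: (B,P,X), (C,P,Y)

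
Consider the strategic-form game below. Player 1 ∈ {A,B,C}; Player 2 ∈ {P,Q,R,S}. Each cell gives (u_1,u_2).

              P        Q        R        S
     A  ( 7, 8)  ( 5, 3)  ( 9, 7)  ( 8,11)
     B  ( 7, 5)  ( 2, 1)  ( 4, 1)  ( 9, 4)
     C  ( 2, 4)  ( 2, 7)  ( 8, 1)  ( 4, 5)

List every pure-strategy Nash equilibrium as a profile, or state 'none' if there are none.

(A,P): not NE [P2→S gives 11>8]
(A,Q): not NE [P2→S gives 11>3]
(A,R): not NE [P2→S gives 11>7]
(A,S): not NE [P1→B gives 9>8]
(B,P): NE
(B,Q): not NE [P1→A gives 5>2; P2→P gives 5>1]
(B,R): not NE [P1→A gives 9>4; P2→P gives 5>1]
(B,S): not NE [P2→P gives 5>4]
(C,P): not NE [P1→B gives 7>2; P2→Q gives 7>4]
(C,Q): not NE [P1→A gives 5>2]
(C,R): not NE [P1→A gives 9>8; P2→Q gives 7>1]
(C,S): not NE [P1→B gives 9>4; P2→Q gives 7>5]

NE set: (B,P)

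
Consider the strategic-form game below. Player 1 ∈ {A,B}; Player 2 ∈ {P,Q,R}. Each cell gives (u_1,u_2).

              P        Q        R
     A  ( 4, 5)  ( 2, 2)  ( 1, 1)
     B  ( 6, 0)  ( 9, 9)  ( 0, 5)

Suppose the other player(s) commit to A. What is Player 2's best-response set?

u_2(P vs A) = 5
u_2(Q vs A) = 2
u_2(R vs A) = 1
max payoff 5 at {P}

P2 best: {P}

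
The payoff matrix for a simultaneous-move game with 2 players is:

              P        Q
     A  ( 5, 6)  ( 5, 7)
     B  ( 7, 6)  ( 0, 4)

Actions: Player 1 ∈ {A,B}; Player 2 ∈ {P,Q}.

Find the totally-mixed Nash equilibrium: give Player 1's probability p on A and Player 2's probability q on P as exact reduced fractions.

P1 indiff ⇒ q·5+(1-q)·5 = q·7+(1-q)·0 ⇒ q(-2) = (1-q)(-5) ⇒ q = 5/7
P2 indiff ⇒ p·6+(1-p)·6 = p·7+(1-p)·4 ⇒ p(-1) = (1-p)(-2) ⇒ p = 2/3

P1 mixes 2/3 on A; P2 mixes 5/7 on P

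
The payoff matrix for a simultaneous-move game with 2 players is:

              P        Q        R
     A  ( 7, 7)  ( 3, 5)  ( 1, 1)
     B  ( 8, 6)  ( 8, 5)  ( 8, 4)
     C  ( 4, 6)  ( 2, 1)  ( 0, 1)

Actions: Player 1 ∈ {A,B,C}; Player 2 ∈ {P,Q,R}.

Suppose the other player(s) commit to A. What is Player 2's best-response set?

P2 best: {P}

u_2(P vs A) = 7
u_2(Q vs A) = 5
u_2(R vs A) = 1
max payoff 7 at {P}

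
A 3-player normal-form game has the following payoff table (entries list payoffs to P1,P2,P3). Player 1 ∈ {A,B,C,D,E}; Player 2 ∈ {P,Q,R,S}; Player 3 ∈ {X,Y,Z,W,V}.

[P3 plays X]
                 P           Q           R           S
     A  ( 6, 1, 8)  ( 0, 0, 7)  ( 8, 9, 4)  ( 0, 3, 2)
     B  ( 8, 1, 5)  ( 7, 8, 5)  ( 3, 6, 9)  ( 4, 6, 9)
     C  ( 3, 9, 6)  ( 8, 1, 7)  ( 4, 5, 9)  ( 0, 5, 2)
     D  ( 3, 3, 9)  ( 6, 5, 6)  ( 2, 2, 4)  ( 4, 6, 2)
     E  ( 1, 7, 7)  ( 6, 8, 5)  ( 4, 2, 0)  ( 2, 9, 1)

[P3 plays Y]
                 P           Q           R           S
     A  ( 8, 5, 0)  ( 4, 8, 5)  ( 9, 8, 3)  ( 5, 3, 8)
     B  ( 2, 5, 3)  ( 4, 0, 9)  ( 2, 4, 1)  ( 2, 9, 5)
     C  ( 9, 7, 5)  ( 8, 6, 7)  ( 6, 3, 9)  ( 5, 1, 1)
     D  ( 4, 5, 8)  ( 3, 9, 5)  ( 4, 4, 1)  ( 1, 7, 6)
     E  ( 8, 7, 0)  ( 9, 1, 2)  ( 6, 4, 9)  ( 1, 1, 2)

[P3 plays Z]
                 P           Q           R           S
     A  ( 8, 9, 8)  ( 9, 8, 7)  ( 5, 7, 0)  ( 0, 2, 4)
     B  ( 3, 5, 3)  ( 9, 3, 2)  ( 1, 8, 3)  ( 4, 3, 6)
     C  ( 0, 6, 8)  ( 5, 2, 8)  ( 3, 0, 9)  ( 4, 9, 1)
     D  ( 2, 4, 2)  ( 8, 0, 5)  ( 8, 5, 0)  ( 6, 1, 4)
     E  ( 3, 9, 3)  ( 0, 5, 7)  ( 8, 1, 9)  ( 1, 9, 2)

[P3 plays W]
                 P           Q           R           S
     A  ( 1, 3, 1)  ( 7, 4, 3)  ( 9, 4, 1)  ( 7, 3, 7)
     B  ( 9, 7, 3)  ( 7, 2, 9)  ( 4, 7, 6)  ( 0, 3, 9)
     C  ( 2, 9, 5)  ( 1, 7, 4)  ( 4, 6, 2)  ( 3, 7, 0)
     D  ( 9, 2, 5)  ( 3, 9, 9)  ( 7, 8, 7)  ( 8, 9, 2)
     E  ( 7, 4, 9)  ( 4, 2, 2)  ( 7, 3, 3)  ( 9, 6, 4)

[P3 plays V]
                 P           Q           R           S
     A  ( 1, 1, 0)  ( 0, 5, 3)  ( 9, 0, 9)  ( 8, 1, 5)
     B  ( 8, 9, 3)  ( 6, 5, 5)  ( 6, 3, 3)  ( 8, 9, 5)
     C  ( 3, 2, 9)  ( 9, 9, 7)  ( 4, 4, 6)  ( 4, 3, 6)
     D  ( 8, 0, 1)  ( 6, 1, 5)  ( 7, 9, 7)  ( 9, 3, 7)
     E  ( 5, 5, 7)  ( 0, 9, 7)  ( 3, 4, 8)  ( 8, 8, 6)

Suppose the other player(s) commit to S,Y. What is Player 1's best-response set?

u_1(A vs S,Y) = 5
u_1(B vs S,Y) = 2
u_1(C vs S,Y) = 5
u_1(D vs S,Y) = 1
u_1(E vs S,Y) = 1
max payoff 5 at {A,C}

argmax u_1 = {A,C}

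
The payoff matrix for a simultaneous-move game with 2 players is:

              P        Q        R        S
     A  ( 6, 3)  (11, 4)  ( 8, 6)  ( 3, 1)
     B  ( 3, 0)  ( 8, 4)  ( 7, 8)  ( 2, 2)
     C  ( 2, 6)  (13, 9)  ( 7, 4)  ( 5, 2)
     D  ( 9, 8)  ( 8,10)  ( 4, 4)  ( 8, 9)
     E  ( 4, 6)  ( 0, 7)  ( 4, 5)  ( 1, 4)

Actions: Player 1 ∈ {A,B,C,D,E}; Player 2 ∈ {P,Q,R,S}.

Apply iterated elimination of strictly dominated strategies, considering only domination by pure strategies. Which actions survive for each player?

P1 drop B (A beats it: P:6>3 Q:11>8 R:8>7 S:3>2)
P1 drop E (A beats it: P:6>4 Q:11>0 R:8>4 S:3>1)
P2 drop P (Q beats it: A:4>3 C:9>6 D:10>8)
P2 drop S (Q beats it: A:4>1 C:9>2 D:10>9)
P1 drop D (A beats it: Q:11>8 R:8>4)
P1→{A,C} P2→{Q,R}

Survivors P1:{A,C} P2:{Q,R}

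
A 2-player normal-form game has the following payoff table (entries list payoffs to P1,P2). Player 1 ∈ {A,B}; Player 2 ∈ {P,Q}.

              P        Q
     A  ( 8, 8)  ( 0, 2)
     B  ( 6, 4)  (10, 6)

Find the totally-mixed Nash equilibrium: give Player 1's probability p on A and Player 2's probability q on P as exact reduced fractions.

P1 mixes 1/4 on A; P2 mixes 5/6 on P

P1 indiff ⇒ q·8+(1-q)·0 = q·6+(1-q)·10 ⇒ q(2) = (1-q)(10) ⇒ q = 5/6
P2 indiff ⇒ p·8+(1-p)·4 = p·2+(1-p)·6 ⇒ p(6) = (1-p)(2) ⇒ p = 1/4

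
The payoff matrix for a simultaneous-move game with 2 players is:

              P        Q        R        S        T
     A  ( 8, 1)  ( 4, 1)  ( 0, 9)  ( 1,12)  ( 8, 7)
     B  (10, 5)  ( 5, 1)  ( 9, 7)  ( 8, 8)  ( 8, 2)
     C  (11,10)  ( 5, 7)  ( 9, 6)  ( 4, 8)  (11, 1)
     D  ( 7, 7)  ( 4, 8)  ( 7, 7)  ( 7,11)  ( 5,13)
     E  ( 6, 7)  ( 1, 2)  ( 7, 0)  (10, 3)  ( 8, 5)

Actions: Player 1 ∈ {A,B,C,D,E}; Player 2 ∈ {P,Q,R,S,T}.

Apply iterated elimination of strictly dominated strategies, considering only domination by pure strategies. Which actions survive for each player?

P1 drop A (C beats it: P:11>8 Q:5>4 R:9>0 S:4>1 T:11>8)
P1 drop D (B beats it: P:10>7 Q:5>4 R:9>7 S:8>7 T:8>5)
P2 drop Q (P beats it: B:5>1 C:10>7 E:7>2)
P2 drop R (S beats it: B:8>7 C:8>6 E:3>0)
P2 drop T (P beats it: B:5>2 C:10>1 E:7>5)
P1→{B,C,E} P2→{P,S}

IESDS → P1:{B,C,E} P2:{P,S}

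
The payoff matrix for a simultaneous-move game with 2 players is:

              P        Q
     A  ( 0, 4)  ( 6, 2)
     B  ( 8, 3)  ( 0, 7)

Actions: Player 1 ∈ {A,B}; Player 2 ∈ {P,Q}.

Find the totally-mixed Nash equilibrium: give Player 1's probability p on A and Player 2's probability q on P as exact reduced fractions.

P1 indiff ⇒ q·0+(1-q)·6 = q·8+(1-q)·0 ⇒ q(-8) = (1-q)(-6) ⇒ q = 3/7
P2 indiff ⇒ p·4+(1-p)·3 = p·2+(1-p)·7 ⇒ p(2) = (1-p)(4) ⇒ p = 2/3

(p,q) = (2/3, 3/7)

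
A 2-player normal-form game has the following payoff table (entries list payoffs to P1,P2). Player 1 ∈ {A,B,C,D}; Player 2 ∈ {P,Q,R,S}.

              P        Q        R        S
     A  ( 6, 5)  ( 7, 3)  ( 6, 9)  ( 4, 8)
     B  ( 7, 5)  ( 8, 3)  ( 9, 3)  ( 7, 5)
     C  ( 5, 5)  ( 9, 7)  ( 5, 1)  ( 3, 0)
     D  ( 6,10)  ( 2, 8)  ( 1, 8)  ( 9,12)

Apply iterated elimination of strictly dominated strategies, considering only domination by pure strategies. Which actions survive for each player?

Survivors P1:{B,C,D} P2:{P,Q,S}

P1 drop A (B beats it: P:7>6 Q:8>7 R:9>6 S:7>4)
P2 drop R (P beats it: B:5>3 C:5>1 D:10>8)
P1→{B,C,D} P2→{P,Q,S}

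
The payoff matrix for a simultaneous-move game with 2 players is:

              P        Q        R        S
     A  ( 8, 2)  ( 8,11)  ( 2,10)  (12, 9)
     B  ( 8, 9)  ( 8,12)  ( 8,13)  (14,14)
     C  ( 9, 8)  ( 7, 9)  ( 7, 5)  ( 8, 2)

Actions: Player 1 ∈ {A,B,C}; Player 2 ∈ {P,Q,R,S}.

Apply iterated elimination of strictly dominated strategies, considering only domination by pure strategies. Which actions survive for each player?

Remaining: P1:{A,B} P2:{Q,R,S}

P2 drop P (Q beats it: A:11>2 B:12>9 C:9>8)
P1 drop C (B beats it: Q:8>7 R:8>7 S:14>8)
P1→{A,B} P2→{Q,R,S}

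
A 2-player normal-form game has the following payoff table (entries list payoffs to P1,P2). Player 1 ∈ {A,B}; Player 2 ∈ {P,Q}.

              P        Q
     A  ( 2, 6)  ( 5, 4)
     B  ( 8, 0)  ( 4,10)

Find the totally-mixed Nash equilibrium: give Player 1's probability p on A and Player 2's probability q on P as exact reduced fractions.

P1 indiff ⇒ q·2+(1-q)·5 = q·8+(1-q)·4 ⇒ q(-6) = (1-q)(-1) ⇒ q = 1/7
P2 indiff ⇒ p·6+(1-p)·0 = p·4+(1-p)·10 ⇒ p(2) = (1-p)(10) ⇒ p = 5/6

P1 mixes 5/6 on A; P2 mixes 1/7 on P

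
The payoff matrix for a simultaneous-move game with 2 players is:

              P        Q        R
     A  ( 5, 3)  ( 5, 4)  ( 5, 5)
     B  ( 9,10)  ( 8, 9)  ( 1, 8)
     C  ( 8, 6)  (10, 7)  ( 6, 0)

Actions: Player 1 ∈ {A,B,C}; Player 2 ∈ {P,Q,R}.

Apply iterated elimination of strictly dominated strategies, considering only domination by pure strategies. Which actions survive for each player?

Survivors P1:{B,C} P2:{P,Q}

P1 drop A (C beats it: P:8>5 Q:10>5 R:6>5)
P2 drop R (P beats it: B:10>8 C:6>0)
P1→{B,C} P2→{P,Q}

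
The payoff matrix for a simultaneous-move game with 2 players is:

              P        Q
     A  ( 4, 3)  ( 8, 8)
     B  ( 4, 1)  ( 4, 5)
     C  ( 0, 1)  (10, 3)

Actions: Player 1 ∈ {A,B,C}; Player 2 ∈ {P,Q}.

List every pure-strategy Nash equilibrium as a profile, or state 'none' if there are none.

Nash profiles: (C,Q)

(A,P): not NE [P2→Q gives 8>3]
(A,Q): not NE [P1→C gives 10>8]
(B,P): not NE [P2→Q gives 5>1]
(B,Q): not NE [P1→C gives 10>4]
(C,P): not NE [P1→B gives 4>0; P2→Q gives 3>1]
(C,Q): NE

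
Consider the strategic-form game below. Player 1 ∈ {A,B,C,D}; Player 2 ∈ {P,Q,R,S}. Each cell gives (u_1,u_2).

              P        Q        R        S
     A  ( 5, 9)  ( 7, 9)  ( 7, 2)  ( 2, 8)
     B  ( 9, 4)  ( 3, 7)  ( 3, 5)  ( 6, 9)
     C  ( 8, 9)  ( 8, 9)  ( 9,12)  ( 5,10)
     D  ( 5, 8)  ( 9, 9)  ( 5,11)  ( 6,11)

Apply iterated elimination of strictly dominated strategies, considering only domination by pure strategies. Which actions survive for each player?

Remaining: P1:{B,C,D} P2:{R,S}

P1 drop A (C beats it: P:8>5 Q:8>7 R:9>7 S:5>2)
P2 drop P (R beats it: B:5>4 C:12>9 D:11>8)
P2 drop Q (S beats it: B:9>7 C:10>9 D:11>9)
P1→{B,C,D} P2→{R,S}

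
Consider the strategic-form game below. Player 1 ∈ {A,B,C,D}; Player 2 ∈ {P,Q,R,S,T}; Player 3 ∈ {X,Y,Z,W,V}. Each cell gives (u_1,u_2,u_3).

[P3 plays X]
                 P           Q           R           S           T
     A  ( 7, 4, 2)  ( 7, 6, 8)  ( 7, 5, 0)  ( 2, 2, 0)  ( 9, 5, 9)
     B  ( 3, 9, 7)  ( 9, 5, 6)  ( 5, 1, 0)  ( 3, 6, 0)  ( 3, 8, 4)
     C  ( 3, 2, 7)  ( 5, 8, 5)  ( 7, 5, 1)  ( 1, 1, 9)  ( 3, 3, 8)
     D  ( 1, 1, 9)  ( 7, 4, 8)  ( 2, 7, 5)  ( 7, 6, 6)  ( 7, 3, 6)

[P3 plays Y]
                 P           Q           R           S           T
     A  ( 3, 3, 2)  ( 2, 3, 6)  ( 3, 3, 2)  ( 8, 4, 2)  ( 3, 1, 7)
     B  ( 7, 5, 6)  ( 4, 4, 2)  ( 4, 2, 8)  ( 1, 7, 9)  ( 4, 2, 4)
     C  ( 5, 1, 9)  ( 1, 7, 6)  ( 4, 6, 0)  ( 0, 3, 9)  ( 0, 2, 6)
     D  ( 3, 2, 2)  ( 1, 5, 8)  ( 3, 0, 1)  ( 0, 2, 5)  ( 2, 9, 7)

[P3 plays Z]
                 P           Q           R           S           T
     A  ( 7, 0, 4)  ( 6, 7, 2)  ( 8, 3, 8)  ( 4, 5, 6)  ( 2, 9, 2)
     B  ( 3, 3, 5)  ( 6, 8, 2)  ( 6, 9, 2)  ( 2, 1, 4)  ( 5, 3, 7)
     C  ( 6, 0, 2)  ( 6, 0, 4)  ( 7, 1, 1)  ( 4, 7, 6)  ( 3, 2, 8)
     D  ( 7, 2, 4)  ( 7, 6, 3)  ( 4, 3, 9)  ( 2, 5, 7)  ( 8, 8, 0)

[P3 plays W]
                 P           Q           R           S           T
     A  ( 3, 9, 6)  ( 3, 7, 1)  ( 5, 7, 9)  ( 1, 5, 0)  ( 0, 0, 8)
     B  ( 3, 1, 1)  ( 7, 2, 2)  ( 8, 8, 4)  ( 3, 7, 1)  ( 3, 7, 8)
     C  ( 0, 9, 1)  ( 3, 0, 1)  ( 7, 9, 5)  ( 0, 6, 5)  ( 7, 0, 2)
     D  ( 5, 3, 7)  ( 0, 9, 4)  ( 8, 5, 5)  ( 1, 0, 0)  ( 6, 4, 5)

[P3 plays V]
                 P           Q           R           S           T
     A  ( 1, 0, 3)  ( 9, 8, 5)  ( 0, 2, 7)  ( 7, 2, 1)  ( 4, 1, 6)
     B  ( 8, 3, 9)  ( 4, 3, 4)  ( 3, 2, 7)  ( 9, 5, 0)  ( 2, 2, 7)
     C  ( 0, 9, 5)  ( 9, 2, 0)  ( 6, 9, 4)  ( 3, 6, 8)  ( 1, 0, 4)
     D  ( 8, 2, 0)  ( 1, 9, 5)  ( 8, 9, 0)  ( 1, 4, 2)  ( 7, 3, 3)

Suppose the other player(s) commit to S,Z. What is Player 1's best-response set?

u_1(A vs S,Z) = 4
u_1(B vs S,Z) = 2
u_1(C vs S,Z) = 4
u_1(D vs S,Z) = 2
max payoff 4 at {A,C}

P1 best: {A,C}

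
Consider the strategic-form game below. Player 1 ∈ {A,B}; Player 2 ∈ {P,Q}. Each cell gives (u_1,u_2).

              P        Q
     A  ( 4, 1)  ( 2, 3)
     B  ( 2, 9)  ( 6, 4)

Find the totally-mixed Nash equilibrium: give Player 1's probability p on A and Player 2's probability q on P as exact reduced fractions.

P1 mixes 5/7 on A; P2 mixes 2/3 on P

P1 indiff ⇒ q·4+(1-q)·2 = q·2+(1-q)·6 ⇒ q(2) = (1-q)(4) ⇒ q = 2/3
P2 indiff ⇒ p·1+(1-p)·9 = p·3+(1-p)·4 ⇒ p(-2) = (1-p)(-5) ⇒ p = 5/7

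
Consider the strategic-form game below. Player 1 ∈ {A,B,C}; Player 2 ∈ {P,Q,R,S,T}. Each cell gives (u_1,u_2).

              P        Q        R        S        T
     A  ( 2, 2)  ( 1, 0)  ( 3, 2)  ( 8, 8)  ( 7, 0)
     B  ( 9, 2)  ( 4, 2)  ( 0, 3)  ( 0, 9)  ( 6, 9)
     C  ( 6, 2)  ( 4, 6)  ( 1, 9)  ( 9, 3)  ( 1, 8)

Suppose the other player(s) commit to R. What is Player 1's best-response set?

u_1(A vs R) = 3
u_1(B vs R) = 0
u_1(C vs R) = 1
max payoff 3 at {A}

P1 best: {A}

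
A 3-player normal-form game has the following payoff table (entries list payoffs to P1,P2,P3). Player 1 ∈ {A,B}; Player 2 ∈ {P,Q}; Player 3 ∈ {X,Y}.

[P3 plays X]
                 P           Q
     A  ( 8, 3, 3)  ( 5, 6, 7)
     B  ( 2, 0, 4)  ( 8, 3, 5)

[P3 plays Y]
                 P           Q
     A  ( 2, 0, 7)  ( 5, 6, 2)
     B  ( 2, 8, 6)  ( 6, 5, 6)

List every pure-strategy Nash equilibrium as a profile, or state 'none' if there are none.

(A,P,X): not NE [P2→Q gives 6>3; P3→Y gives 7>3]
(A,P,Y): not NE [P2→Q gives 6>0]
(A,Q,X): not NE [P1→B gives 8>5]
(A,Q,Y): not NE [P1→B gives 6>5; P3→X gives 7>2]
(B,P,X): not NE [P1→A gives 8>2; P2→Q gives 3>0; P3→Y gives 6>4]
(B,P,Y): NE
(B,Q,X): not NE [P3→Y gives 6>5]
(B,Q,Y): not NE [P2→P gives 8>5]

NE set: (B,P,Y)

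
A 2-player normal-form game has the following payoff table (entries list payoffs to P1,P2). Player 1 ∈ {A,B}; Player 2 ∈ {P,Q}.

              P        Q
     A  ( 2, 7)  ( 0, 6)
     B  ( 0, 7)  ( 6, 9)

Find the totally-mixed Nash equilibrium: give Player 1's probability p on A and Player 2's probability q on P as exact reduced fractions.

P1 indiff ⇒ q·2+(1-q)·0 = q·0+(1-q)·6 ⇒ q(2) = (1-q)(6) ⇒ q = 3/4
P2 indiff ⇒ p·7+(1-p)·7 = p·6+(1-p)·9 ⇒ p(1) = (1-p)(2) ⇒ p = 2/3

p=2/3, q=3/4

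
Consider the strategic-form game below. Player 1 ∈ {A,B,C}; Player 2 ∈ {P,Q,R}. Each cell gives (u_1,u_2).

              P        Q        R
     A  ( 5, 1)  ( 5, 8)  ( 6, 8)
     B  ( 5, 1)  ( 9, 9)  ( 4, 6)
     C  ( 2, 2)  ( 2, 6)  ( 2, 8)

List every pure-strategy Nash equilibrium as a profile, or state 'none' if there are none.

(A,P): not NE [P2→R gives 8>1]
(A,Q): not NE [P1→B gives 9>5]
(A,R): NE
(B,P): not NE [P2→Q gives 9>1]
(B,Q): NE
(B,R): not NE [P1→A gives 6>4; P2→Q gives 9>6]
(C,P): not NE [P1→B gives 5>2; P2→R gives 8>2]
(C,Q): not NE [P1→B gives 9>2; P2→R gives 8>6]
(C,R): not NE [P1→A gives 6>2]

NE set: (A,R), (B,Q)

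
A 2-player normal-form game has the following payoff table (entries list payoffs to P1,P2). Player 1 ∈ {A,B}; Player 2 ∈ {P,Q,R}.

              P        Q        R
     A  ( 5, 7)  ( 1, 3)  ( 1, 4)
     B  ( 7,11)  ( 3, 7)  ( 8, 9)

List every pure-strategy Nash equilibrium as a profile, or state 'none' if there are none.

(A,P): not NE [P1→B gives 7>5]
(A,Q): not NE [P1→B gives 3>1; P2→P gives 7>3]
(A,R): not NE [P1→B gives 8>1; P2→P gives 7>4]
(B,P): NE
(B,Q): not NE [P2→P gives 11>7]
(B,R): not NE [P2→P gives 11>9]

NE set: (B,P)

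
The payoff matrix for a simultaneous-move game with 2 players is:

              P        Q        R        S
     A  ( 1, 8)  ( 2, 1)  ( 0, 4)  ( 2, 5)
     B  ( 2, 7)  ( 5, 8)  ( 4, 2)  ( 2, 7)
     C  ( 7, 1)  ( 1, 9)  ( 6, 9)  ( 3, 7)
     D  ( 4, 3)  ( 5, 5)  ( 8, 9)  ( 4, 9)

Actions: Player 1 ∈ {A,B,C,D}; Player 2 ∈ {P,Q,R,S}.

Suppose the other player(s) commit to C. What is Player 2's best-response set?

BR_2 = {Q,R}

u_2(P vs C) = 1
u_2(Q vs C) = 9
u_2(R vs C) = 9
u_2(S vs C) = 7
max payoff 9 at {Q,R}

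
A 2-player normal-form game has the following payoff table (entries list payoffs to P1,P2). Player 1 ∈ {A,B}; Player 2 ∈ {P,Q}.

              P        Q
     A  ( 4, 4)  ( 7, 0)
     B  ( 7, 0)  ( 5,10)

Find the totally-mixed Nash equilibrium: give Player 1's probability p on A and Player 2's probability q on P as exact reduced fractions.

P1 indiff ⇒ q·4+(1-q)·7 = q·7+(1-q)·5 ⇒ q(-3) = (1-q)(-2) ⇒ q = 2/5
P2 indiff ⇒ p·4+(1-p)·0 = p·0+(1-p)·10 ⇒ p(4) = (1-p)(10) ⇒ p = 5/7

p=5/7, q=2/5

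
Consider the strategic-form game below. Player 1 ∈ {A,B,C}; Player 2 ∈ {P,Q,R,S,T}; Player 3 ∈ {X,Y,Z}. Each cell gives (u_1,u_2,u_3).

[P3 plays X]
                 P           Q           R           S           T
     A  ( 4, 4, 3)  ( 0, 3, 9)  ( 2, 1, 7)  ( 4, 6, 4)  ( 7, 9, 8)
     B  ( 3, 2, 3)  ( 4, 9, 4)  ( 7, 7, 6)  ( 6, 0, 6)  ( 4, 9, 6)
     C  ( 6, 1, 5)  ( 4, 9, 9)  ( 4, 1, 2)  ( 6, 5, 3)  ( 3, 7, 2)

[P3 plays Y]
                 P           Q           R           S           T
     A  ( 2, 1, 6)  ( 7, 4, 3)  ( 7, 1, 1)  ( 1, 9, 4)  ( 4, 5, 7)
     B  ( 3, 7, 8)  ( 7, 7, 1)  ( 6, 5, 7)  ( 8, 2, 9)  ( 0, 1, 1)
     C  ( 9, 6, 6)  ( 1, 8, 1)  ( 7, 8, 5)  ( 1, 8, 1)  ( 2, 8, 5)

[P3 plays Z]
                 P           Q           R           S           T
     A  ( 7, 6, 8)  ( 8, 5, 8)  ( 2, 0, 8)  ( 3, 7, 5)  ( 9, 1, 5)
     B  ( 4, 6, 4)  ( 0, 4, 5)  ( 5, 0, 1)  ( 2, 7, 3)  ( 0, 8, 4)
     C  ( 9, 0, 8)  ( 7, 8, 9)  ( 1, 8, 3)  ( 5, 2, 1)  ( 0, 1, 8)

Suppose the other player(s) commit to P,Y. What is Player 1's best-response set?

u_1(A vs P,Y) = 2
u_1(B vs P,Y) = 3
u_1(C vs P,Y) = 9
max payoff 9 at {C}

P1 best: {C}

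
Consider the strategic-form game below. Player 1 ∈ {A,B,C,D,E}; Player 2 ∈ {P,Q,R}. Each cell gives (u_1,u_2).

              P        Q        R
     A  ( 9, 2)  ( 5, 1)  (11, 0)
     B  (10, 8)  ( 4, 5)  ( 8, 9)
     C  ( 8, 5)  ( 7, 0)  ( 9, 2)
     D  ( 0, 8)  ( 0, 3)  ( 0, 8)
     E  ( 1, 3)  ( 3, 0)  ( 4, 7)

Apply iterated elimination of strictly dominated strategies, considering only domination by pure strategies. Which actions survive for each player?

P1 drop D (A beats it: P:9>0 Q:5>0 R:11>0)
P1 drop E (A beats it: P:9>1 Q:5>3 R:11>4)
P2 drop Q (P beats it: A:2>1 B:8>5 C:5>0)
P1 drop C (A beats it: P:9>8 R:11>9)
P1→{A,B} P2→{P,R}

Survivors P1:{A,B} P2:{P,R}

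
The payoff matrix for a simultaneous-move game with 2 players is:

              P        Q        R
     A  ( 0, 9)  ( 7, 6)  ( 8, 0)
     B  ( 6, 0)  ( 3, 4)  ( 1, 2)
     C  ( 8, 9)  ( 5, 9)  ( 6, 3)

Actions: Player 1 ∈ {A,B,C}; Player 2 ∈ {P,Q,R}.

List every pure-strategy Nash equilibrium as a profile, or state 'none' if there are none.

(A,P): not NE [P1→C gives 8>0]
(A,Q): not NE [P2→P gives 9>6]
(A,R): not NE [P2→P gives 9>0]
(B,P): not NE [P1→C gives 8>6; P2→Q gives 4>0]
(B,Q): not NE [P1→A gives 7>3]
(B,R): not NE [P1→A gives 8>1; P2→Q gives 4>2]
(C,P): NE
(C,Q): not NE [P1→A gives 7>5]
(C,R): not NE [P1→A gives 8>6; P2→Q gives 9>3]

NE set: (C,P)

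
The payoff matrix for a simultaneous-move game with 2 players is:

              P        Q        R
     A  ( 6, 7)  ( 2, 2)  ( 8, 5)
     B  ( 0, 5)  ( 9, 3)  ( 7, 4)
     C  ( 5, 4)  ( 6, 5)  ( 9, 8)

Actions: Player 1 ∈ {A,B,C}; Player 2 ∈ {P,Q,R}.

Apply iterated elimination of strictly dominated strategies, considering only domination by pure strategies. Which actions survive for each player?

P2 drop Q (R beats it: A:5>2 B:4>3 C:8>5)
P1 drop B (A beats it: P:6>0 R:8>7)
P1→{A,C} P2→{P,R}

Remaining: P1:{A,C} P2:{P,R}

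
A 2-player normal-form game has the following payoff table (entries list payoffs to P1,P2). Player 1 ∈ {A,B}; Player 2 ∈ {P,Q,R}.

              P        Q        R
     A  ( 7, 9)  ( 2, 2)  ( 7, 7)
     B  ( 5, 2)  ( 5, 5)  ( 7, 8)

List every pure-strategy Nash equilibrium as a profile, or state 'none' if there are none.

NE set: (A,P), (B,R)

(A,P): NE
(A,Q): not NE [P1→B gives 5>2; P2→P gives 9>2]
(A,R): not NE [P2→P gives 9>7]
(B,P): not NE [P1→A gives 7>5; P2→R gives 8>2]
(B,Q): not NE [P2→R gives 8>5]
(B,R): NE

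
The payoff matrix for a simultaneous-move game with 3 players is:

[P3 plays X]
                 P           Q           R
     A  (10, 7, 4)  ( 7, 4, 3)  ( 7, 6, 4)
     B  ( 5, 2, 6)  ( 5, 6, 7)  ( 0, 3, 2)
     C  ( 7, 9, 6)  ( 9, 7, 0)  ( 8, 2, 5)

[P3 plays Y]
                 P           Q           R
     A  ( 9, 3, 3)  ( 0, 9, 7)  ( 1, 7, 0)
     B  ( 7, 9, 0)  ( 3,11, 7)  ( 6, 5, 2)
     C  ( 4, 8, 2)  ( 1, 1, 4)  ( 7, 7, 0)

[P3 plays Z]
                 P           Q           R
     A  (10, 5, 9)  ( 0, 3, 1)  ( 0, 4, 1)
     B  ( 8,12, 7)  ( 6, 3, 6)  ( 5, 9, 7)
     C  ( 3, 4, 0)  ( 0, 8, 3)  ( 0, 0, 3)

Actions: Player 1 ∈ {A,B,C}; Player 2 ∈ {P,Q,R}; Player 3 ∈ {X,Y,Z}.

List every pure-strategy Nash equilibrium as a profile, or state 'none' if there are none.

NE set: (A,P,Z), (B,Q,Y)

(A,P,X): not NE [P3→Z gives 9>4]
(A,P,Y): not NE [P2→Q gives 9>3; P3→Z gives 9>3]
(A,P,Z): NE
(A,Q,X): not NE [P1→C gives 9>7; P2→P gives 7>4; P3→Y gives 7>3]
(A,Q,Y): not NE [P1→B gives 3>0]
(A,Q,Z): not NE [P1→B gives 6>0; P2→P gives 5>3; P3→Y gives 7>1]
(A,R,X): not NE [P1→C gives 8>7; P2→P gives 7>6]
(A,R,Y): not NE [P1→C gives 7>1; P2→Q gives 9>7; P3→X gives 4>0]
(A,R,Z): not NE [P1→B gives 5>0; P2→P gives 5>4; P3→X gives 4>1]
(B,P,X): not NE [P1→A gives 10>5; P2→Q gives 6>2; P3→Z gives 7>6]
(B,P,Y): not NE [P1→A gives 9>7; P2→Q gives 11>9; P3→Z gives 7>0]
(B,P,Z): not NE [P1→A gives 10>8]
(B,Q,X): not NE [P1→C gives 9>5]
(B,Q,Y): NE
(B,Q,Z): not NE [P2→P gives 12>3; P3→Y gives 7>6]
(B,R,X): not NE [P1→C gives 8>0; P2→Q gives 6>3; P3→Z gives 7>2]
(B,R,Y): not NE [P1→C gives 7>6; P2→Q gives 11>5; P3→Z gives 7>2]
(B,R,Z): not NE [P2→P gives 12>9]
(C,P,X): not NE [P1→A gives 10>7]
(C,P,Y): not NE [P1→A gives 9>4; P3→X gives 6>2]
(C,P,Z): not NE [P1→A gives 10>3; P2→Q gives 8>4; P3→X gives 6>0]
(C,Q,X): not NE [P2→P gives 9>7; P3→Y gives 4>0]
(C,Q,Y): not NE [P1→B gives 3>1; P2→P gives 8>1]
(C,Q,Z): not NE [P1→B gives 6>0; P3→Y gives 4>3]
(C,R,X): not NE [P2→P gives 9>2]
(C,R,Y): not NE [P2→P gives 8>7; P3→X gives 5>0]
(C,R,Z): not NE [P1→B gives 5>0; P2→Q gives 8>0; P3→X gives 5>3]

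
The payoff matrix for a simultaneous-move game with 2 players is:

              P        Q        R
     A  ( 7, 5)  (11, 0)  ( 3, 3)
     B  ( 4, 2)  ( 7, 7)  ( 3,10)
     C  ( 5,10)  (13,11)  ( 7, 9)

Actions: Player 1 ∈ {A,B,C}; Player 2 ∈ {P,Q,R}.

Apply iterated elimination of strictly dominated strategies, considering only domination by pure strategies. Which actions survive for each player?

P1 drop B (C beats it: P:5>4 Q:13>7 R:7>3)
P2 drop R (P beats it: A:5>3 C:10>9)
P1→{A,C} P2→{P,Q}

IESDS → P1:{A,C} P2:{P,Q}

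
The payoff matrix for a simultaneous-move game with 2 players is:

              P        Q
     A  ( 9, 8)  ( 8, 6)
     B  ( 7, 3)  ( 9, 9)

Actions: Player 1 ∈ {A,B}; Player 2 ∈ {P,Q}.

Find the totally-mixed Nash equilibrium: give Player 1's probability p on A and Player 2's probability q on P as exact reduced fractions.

(p,q) = (3/4, 1/3)

P1 indiff ⇒ q·9+(1-q)·8 = q·7+(1-q)·9 ⇒ q(2) = (1-q)(1) ⇒ q = 1/3
P2 indiff ⇒ p·8+(1-p)·3 = p·6+(1-p)·9 ⇒ p(2) = (1-p)(6) ⇒ p = 3/4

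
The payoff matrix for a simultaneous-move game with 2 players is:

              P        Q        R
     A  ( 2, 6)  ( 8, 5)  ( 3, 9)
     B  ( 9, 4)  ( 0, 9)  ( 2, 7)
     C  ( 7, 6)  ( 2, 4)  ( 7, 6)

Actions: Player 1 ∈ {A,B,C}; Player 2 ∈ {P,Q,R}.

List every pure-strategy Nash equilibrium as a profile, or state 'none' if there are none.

Nash profiles: (C,R)

(A,P): not NE [P1→B gives 9>2; P2→R gives 9>6]
(A,Q): not NE [P2→R gives 9>5]
(A,R): not NE [P1→C gives 7>3]
(B,P): not NE [P2→Q gives 9>4]
(B,Q): not NE [P1→A gives 8>0]
(B,R): not NE [P1→C gives 7>2; P2→Q gives 9>7]
(C,P): not NE [P1→B gives 9>7]
(C,Q): not NE [P1→A gives 8>2; P2→R gives 6>4]
(C,R): NE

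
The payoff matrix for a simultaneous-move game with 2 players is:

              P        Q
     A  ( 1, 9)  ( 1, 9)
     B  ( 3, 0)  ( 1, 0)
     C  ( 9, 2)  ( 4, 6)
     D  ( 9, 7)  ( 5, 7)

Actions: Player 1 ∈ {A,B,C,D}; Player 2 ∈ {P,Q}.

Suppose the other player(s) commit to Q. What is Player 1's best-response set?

BR_1 = {D}

u_1(A vs Q) = 1
u_1(B vs Q) = 1
u_1(C vs Q) = 4
u_1(D vs Q) = 5
max payoff 5 at {D}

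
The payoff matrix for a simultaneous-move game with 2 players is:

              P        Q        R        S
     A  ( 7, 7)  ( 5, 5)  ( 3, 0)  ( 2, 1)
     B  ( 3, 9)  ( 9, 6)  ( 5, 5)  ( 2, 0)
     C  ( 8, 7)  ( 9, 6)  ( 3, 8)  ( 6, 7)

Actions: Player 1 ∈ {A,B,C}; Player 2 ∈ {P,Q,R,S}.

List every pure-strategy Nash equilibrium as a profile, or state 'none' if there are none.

Equilibria: none

(A,P): not NE [P1→C gives 8>7]
(A,Q): not NE [P1→C gives 9>5; P2→P gives 7>5]
(A,R): not NE [P1→B gives 5>3; P2→P gives 7>0]
(A,S): not NE [P1→C gives 6>2; P2→P gives 7>1]
(B,P): not NE [P1→C gives 8>3]
(B,Q): not NE [P2→P gives 9>6]
(B,R): not NE [P2→P gives 9>5]
(B,S): not NE [P1→C gives 6>2; P2→P gives 9>0]
(C,P): not NE [P2→R gives 8>7]
(C,Q): not NE [P2→R gives 8>6]
(C,R): not NE [P1→B gives 5>3]
(C,S): not NE [P2→R gives 8>7]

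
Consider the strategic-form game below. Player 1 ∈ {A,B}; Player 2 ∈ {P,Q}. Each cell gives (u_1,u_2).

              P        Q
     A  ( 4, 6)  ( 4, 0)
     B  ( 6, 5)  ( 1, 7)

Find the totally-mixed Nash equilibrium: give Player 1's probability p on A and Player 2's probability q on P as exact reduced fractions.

p=1/4, q=3/5

P1 indiff ⇒ q·4+(1-q)·4 = q·6+(1-q)·1 ⇒ q(-2) = (1-q)(-3) ⇒ q = 3/5
P2 indiff ⇒ p·6+(1-p)·5 = p·0+(1-p)·7 ⇒ p(6) = (1-p)(2) ⇒ p = 1/4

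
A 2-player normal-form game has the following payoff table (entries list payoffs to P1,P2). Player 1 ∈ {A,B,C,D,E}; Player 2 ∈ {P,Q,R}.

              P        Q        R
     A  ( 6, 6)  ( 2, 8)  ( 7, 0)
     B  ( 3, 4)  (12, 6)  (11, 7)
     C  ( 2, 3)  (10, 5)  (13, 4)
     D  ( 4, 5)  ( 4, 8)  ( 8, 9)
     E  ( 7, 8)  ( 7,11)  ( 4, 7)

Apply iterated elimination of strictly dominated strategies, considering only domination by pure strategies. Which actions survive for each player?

Survivors P1:{B,C} P2:{Q,R}

P2 drop P (Q beats it: A:8>6 B:6>4 C:5>3 D:8>5 E:11>8)
P1 drop A (B beats it: Q:12>2 R:11>7)
P1 drop D (B beats it: Q:12>4 R:11>8)
P1 drop E (B beats it: Q:12>7 R:11>4)
P1→{B,C} P2→{Q,R}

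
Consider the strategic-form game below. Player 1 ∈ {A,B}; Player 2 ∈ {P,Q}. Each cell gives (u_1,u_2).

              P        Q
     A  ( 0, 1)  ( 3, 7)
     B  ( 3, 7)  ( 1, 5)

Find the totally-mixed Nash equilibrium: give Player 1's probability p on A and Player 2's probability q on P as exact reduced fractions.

(p,q) = (1/4, 2/5)

P1 indiff ⇒ q·0+(1-q)·3 = q·3+(1-q)·1 ⇒ q(-3) = (1-q)(-2) ⇒ q = 2/5
P2 indiff ⇒ p·1+(1-p)·7 = p·7+(1-p)·5 ⇒ p(-6) = (1-p)(-2) ⇒ p = 1/4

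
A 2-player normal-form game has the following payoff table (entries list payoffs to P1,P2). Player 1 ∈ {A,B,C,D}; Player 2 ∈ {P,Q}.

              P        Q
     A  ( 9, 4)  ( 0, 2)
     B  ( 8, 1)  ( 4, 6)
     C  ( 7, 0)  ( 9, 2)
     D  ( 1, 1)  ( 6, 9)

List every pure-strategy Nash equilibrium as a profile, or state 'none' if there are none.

(A,P): NE
(A,Q): not NE [P1→C gives 9>0; P2→P gives 4>2]
(B,P): not NE [P1→A gives 9>8; P2→Q gives 6>1]
(B,Q): not NE [P1→C gives 9>4]
(C,P): not NE [P1→A gives 9>7; P2→Q gives 2>0]
(C,Q): NE
(D,P): not NE [P1→A gives 9>1; P2→Q gives 9>1]
(D,Q): not NE [P1→C gives 9>6]

PSNE = {(A,P), (C,Q)}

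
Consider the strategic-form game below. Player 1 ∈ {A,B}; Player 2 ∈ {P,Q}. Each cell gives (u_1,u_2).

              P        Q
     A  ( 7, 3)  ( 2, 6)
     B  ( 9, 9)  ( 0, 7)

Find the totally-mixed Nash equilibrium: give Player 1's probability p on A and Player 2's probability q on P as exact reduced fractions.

P1 mixes 2/5 on A; P2 mixes 1/2 on P

P1 indiff ⇒ q·7+(1-q)·2 = q·9+(1-q)·0 ⇒ q(-2) = (1-q)(-2) ⇒ q = 1/2
P2 indiff ⇒ p·3+(1-p)·9 = p·6+(1-p)·7 ⇒ p(-3) = (1-p)(-2) ⇒ p = 2/5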